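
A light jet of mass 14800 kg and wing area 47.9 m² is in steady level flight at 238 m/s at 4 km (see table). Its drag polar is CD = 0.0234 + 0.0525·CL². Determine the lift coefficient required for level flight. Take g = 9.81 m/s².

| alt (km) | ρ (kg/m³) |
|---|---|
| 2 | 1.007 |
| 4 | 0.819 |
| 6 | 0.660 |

CL = 0.131

At 4 km, from the table: ρ = 0.819 kg/m³.
Weight W = mg = 14800 × 9.81 = 1.4519×10^5 N; in level flight L = W.
Dynamic pressure q = 0.5 × 0.819 × 238² = 23200 Pa.
CL = 2W/(ρv²S) = 2×1.4519×10^5/(0.819×238²×47.9) = 0.1307.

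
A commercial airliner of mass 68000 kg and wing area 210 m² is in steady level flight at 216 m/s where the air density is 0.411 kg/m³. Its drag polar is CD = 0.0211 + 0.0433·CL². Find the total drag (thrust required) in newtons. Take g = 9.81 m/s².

D = 52100 N

In steady level flight, lift balances weight: W = mg = 68000 × 9.81 = 6.6708×10^5 N.
q = ½ρv² = ½ × 0.411 × 216² = 9588 Pa.
CL = W/(q·S) = 6.6708×10^5 / (9588 × 210) = 0.3313.
CD = 0.0211 + 0.0433 × 0.3313² = 0.02585.
D = q·S·CD = 9588 × 210 × 0.02585 = 52050 N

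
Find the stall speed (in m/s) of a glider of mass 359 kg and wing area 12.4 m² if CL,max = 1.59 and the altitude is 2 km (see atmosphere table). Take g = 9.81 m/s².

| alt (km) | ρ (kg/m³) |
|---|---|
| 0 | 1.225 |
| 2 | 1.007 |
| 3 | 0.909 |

V_stall = 18.8 m/s

At 2 km, from the table: ρ = 1.007 kg/m³.
Stall occurs when L = W at CL,max. W = mg = 359 × 9.81 = 3522 N.
From L = ½ρV²S·CL,max = W: V_stall = √(2W/(ρSCL,max)) = √(2·3522/(1.007·12.4·1.59))
V_stall = √354.8 = 18.8 m/s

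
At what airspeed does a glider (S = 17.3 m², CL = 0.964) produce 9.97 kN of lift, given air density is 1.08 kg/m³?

L = ½ρv²S·CL ⇒ v = √(2L/(ρ·S·CL))
v = √(2 × 9970 / (1.08 × 17.3 × 0.964)) = √1107 = 33.3 m/s

v = 33.3 m/s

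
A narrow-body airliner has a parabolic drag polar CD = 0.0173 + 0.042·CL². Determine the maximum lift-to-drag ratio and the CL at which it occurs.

(L/D)max = 18.5, at CL = 0.642

For CD = CD0 + K·CL², (L/D)max occurs at CL* = √(CD0/K) and equals 1/(2√(K·CD0)).
(L/D)max = 1/(2√(0.042 × 0.0173)) = 1/(2 × 0.02696) = 18.5
CL* = √(0.0173/0.042) = 0.642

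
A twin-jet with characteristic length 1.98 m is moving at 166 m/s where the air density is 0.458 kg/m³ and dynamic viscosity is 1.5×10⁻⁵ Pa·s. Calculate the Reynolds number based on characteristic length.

Re = ρ·v·c/μ = 0.458 × 166 × 1.98 / (1.5×10⁻⁵) = 1×10^7

Re = 1×10^7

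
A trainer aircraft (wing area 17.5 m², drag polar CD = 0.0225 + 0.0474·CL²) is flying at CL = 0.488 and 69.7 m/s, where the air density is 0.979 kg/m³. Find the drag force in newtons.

D = 1410 N

CD = 0.0225 + 0.0474 × 0.488² = 0.03379
D = ½ρv²S·CD = ½ × 0.979 × 69.7² × 17.5 × 0.03379 = 1410 N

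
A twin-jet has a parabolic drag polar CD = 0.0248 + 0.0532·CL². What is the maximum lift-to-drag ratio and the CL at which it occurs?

For CD = CD0 + K·CL², (L/D)max occurs at CL* = √(CD0/K) and equals 1/(2√(K·CD0)).
(L/D)max = 1/(2√(0.0532 × 0.0248)) = 1/(2 × 0.03632) = 13.8
CL* = √(0.0248/0.0532) = 0.683

(L/D)max = 13.8, at CL = 0.683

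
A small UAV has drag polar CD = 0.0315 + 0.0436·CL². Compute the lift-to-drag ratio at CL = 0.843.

L/D = 13.5

CD = 0.0315 + 0.0436 × 0.843² = 0.06248
L/D = CL/CD = 0.843 / 0.06248 = 13.5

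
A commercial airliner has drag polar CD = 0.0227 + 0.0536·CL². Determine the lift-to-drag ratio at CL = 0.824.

CD = 0.0227 + 0.0536 × 0.824² = 0.05909
L/D = CL/CD = 0.824 / 0.05909 = 13.9

L/D = 13.9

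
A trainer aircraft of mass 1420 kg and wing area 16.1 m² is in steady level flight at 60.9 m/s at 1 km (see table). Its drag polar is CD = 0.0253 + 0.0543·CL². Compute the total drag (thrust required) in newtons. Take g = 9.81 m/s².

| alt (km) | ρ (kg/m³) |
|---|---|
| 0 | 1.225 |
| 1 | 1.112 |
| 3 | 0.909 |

D = 1160 N

At 1 km, from the table: ρ = 1.112 kg/m³.
In steady level flight, lift balances weight: W = mg = 1420 × 9.81 = 13930 N.
Dynamic pressure q = 0.5 × 1.112 × 60.9² = 2062 Pa.
Required CL = L/(qS) = 13930/(2062·16.1) = 0.4196.
CD = 0.0253 + 0.0543 × 0.4196² = 0.03486.
D = q·S·CD = 2062 × 16.1 × 0.03486 = 1157 N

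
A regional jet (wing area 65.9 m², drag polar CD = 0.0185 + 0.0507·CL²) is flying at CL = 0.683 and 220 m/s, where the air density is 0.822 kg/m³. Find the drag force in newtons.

CD = 0.0185 + 0.0507 × 0.683² = 0.04215
D = ½ρv²S·CD = ½ × 0.822 × 220² × 65.9 × 0.04215 = 55300 N

D = 55300 N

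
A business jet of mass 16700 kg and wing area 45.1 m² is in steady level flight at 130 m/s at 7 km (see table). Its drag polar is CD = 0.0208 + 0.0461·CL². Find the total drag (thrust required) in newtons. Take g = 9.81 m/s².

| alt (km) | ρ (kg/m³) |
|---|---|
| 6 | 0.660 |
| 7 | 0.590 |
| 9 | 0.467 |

D = 10200 N

At 7 km, from the table: ρ = 0.590 kg/m³.
Level flight ⇒ L = W = m·g = 16700 × 9.81 = 1.6383×10^5 N.
Dynamic pressure q = 0.5 × 0.59 × 130² = 4986 Pa.
Required CL = L/(qS) = 1.6383×10^5/(4986·45.1) = 0.7286.
CD = 0.0208 + 0.0461 × 0.7286² = 0.04527.
D = q·S·CD = 4986 × 45.1 × 0.04527 = 10180 N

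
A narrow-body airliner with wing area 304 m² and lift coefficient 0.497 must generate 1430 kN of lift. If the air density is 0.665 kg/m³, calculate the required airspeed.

v = 169 m/s

L = ½ρv²S·CL ⇒ v = √(2L/(ρ·S·CL))
v = √(2 × 1.43×10^6 / (0.665 × 304 × 0.497)) = √28470 = 169 m/s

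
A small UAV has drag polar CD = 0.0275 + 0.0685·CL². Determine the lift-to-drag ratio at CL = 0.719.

L/D = 11.4

CD = 0.0275 + 0.0685 × 0.719² = 0.06291
L/D = CL/CD = 0.719 / 0.06291 = 11.4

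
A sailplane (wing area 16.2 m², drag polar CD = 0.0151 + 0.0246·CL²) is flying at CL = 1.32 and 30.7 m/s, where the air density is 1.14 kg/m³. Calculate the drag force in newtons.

D = 504 N

CD = 0.0151 + 0.0246 × 1.32² = 0.05796
D = ½ρv²S·CD = ½ × 1.14 × 30.7² × 16.2 × 0.05796 = 504 N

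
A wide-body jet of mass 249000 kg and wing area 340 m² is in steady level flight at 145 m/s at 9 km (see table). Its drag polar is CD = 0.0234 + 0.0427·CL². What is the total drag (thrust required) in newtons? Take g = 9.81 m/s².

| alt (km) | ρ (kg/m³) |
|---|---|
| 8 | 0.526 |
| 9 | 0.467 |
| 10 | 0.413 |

D = 1.92×10^5 N

At 9 km, from the table: ρ = 0.467 kg/m³.
Weight W = mg = 249000 × 9.81 = 2.4427×10^6 N; in level flight L = W.
q = ½ρv² = ½ × 0.467 × 145² = 4909 Pa.
CL = 2W/(ρv²S) = 2×2.4427×10^6/(0.467×145²×340) = 1.463.
CD = 0.0234 + 0.0427 × 1.463² = 0.1148.
D = q·S·CD = 4909 × 340 × 0.1148 = 1.917×10^5 N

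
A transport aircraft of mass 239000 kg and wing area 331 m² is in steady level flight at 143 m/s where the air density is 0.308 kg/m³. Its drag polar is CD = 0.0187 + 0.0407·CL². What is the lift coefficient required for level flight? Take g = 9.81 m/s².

In steady level flight, lift balances weight: W = mg = 239000 × 9.81 = 2.3446×10^6 N.
Dynamic pressure q = 0.5 × 0.308 × 143² = 3149 Pa.
CL = W/(q·S) = 2.3446×10^6 / (3149 × 331) = 2.249.

CL = 2.25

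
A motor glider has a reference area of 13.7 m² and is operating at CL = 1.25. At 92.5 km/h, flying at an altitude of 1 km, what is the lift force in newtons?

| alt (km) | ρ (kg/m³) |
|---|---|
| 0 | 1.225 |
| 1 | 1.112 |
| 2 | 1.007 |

At 1 km, from the table: ρ = 1.112 kg/m³.
Convert speed: v = 92.5 km/h ÷ 3.6 = 25.69 m/s.
L = ½ρv²S·CL = ½ × 1.112 × 25.69² × 13.7 × 1.25 = 6290 N ≈ 6.29 kN

L = 6290 N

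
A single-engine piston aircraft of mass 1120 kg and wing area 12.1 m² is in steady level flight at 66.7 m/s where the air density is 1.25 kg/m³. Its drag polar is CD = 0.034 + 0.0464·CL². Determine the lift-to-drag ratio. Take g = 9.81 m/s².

L/D = 8.38

In steady level flight, lift balances weight: W = mg = 1120 × 9.81 = 10987 N.
Dynamic pressure q = 0.5 × 1.25 × 66.7² = 2781 Pa.
CL = W/(q·S) = 10987 / (2781 × 12.1) = 0.3266.
CD = 0.034 + 0.0464 × 0.3266² = 0.03895.
L/D = CL/CD = 0.3266 / 0.03895 = 8.38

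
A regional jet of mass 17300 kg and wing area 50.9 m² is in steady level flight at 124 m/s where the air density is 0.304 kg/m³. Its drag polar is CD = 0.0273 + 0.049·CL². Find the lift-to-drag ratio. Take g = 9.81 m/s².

In steady level flight, lift balances weight: W = mg = 17300 × 9.81 = 1.6971×10^5 N.
Dynamic pressure q = 0.5 × 0.304 × 124² = 2337 Pa.
Required CL = L/(qS) = 1.6971×10^5/(2337·50.9) = 1.427.
CD = 0.0273 + 0.049 × 1.427² = 0.127.
L/D = CL/CD = 1.427 / 0.127 = 11.2

L/D = 11.2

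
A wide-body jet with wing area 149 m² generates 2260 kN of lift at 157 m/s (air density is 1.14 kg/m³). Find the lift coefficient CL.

CL = 1.08

From L = ½ρv²S·CL, rearranging gives CL = 2L/(ρv²S).
CL = 2 × 2.26×10^6 / (1.14 × 157² × 149) = 1.08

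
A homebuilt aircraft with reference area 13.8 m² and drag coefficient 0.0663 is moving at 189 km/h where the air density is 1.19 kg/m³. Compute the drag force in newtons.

D = 1500 N

Convert speed: v = 189 km/h ÷ 3.6 = 52.5 m/s.
D = ½ρv²S·CD = ½ × 1.19 × 52.5² × 13.8 × 0.0663 = 1500 N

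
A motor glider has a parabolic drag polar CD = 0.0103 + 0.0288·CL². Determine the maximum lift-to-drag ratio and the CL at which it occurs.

(L/D)max = 29, at CL = 0.598

For CD = CD0 + K·CL², (L/D)max occurs at CL* = √(CD0/K) and equals 1/(2√(K·CD0)).
(L/D)max = 1/(2√(0.0288 × 0.0103)) = 1/(2 × 0.01722) = 29
CL* = √(0.0103/0.0288) = 0.598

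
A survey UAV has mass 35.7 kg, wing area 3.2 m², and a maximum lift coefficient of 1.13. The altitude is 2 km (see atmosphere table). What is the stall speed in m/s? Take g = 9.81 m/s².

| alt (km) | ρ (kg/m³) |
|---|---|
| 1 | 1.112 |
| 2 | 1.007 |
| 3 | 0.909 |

At 2 km, from the table: ρ = 1.007 kg/m³.
Stall occurs when L = W at CL,max. W = mg = 35.7 × 9.81 = 350.2 N.
V_stall = √(2W/(ρ·S·CL,max)) = √(2 × 350.2 / (1.007 × 3.2 × 1.13))
V_stall = √192.4 = 13.9 m/s

V_stall = 13.9 m/s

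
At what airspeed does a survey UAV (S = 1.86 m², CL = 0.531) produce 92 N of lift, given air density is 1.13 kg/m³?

v = 12.8 m/s

L = ½ρv²S·CL ⇒ v = √(2L/(ρ·S·CL))
v = √(2 × 92 / (1.13 × 1.86 × 0.531)) = √164.9 = 12.8 m/s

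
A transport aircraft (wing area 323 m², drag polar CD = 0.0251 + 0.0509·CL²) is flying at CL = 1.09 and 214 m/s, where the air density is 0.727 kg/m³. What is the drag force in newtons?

CD = 0.0251 + 0.0509 × 1.09² = 0.08557
D = ½ρv²S·CD = ½ × 0.727 × 214² × 323 × 0.08557 = 4.6×10^5 N

D = 4.6×10^5 N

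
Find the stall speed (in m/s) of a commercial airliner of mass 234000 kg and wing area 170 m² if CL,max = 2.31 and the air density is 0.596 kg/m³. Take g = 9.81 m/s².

At stall, lift equals weight: L = W = m·g = 234000 × 9.81 = 2.296×10^6 N.
From L = ½ρV²S·CL,max = W: V_stall = √(2W/(ρSCL,max)) = √(2·2.296×10^6/(0.596·170·2.31))
V_stall = √19620 = 140 m/s

V_stall = 140 m/s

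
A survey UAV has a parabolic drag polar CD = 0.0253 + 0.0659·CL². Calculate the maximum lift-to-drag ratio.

(L/D)max = 12.2

For CD = CD0 + K·CL², (L/D)max occurs at CL* = √(CD0/K) and equals 1/(2√(K·CD0)).
(L/D)max = 1/(2√(0.0659 × 0.0253)) = 1/(2 × 0.04083) = 12.2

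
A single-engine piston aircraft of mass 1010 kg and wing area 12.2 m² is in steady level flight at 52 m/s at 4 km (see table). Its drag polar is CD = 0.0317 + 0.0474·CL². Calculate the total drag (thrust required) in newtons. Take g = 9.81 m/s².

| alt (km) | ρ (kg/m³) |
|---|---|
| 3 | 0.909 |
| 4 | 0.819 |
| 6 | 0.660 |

D = 773 N

At 4 km, from the table: ρ = 0.819 kg/m³.
Weight W = mg = 1010 × 9.81 = 9908.1 N; in level flight L = W.
Dynamic pressure q = 0.5 × 0.819 × 52² = 1107 Pa.
Required CL = L/(qS) = 9908.1/(1107·12.2) = 0.7334.
CD = 0.0317 + 0.0474 × 0.7334² = 0.0572.
D = q·S·CD = 1107 × 12.2 × 0.0572 = 772.7 N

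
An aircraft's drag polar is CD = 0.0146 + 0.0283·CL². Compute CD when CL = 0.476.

CD = 0.021

CD = 0.0146 + 0.0283 × 0.476² = 0.0146 + 0.006412 = 0.021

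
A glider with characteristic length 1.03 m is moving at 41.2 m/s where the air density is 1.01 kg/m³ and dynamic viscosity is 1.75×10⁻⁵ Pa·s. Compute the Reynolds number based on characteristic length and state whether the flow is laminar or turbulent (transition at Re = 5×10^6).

Re = ρ·v·c/μ = 1.01 × 41.2 × 1.03 / (1.75×10⁻⁵) = 2.45×10^6
Since 2.45×10^6 < 5×10^6, the flow is laminar.

Re = 2.45×10^6 (laminar)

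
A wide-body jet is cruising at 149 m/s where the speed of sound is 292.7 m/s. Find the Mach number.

M = v/a = 149 / 292.7 = 0.509

M = 0.509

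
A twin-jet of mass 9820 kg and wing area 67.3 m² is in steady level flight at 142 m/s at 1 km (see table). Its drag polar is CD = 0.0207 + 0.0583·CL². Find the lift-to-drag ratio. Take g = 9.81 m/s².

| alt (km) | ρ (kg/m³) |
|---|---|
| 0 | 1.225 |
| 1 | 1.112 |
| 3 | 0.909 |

At 1 km, from the table: ρ = 1.112 kg/m³.
In steady level flight, lift balances weight: W = mg = 9820 × 9.81 = 96334 N.
q = ½ρv² = ½ × 1.112 × 142² = 11210 Pa.
CL = W/(q·S) = 96334 / (11210 × 67.3) = 0.1277.
CD = 0.0207 + 0.0583 × 0.1277² = 0.02165.
L/D = CL/CD = 0.1277 / 0.02165 = 5.9

L/D = 5.9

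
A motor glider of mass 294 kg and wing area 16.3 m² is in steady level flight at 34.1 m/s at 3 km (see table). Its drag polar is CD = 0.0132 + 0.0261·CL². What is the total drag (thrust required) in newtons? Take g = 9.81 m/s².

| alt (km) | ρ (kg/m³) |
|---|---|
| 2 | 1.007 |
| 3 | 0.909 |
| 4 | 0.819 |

At 3 km, from the table: ρ = 0.909 kg/m³.
Level flight ⇒ L = W = m·g = 294 × 9.81 = 2884.1 N.
Dynamic pressure q = 0.5 × 0.909 × 34.1² = 528.5 Pa.
CL = W/(q·S) = 2884.1 / (528.5 × 16.3) = 0.3348.
CD = 0.0132 + 0.0261 × 0.3348² = 0.01613.
D = q·S·CD = 528.5 × 16.3 × 0.01613 = 138.9 N

D = 139 N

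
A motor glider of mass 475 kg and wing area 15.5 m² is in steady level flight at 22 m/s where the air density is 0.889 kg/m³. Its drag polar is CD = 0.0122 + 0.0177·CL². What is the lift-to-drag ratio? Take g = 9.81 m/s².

In steady level flight, lift balances weight: W = mg = 475 × 9.81 = 4659.8 N.
Dynamic pressure q = 0.5 × 0.889 × 22² = 215.1 Pa.
CL = W/(q·S) = 4659.8 / (215.1 × 15.5) = 1.397.
CD = 0.0122 + 0.0177 × 1.397² = 0.04676.
L/D = CL/CD = 1.397 / 0.04676 = 29.9

L/D = 29.9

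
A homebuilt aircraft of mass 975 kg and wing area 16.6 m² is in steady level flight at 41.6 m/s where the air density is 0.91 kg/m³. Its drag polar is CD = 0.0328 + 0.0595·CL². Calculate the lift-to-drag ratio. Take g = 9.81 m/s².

Weight W = mg = 975 × 9.81 = 9564.8 N; in level flight L = W.
Dynamic pressure q = 0.5 × 0.91 × 41.6² = 787.4 Pa.
CL = 2W/(ρv²S) = 2×9564.8/(0.91×41.6²×16.6) = 0.7318.
CD = 0.0328 + 0.0595 × 0.7318² = 0.06466.
L/D = CL/CD = 0.7318 / 0.06466 = 11.3

L/D = 11.3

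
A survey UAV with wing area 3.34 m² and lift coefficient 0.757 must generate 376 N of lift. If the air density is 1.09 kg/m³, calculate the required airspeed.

v = 16.5 m/s

L = ½ρv²S·CL ⇒ v = √(2L/(ρ·S·CL))
v = √(2 × 376 / (1.09 × 3.34 × 0.757)) = √272.9 = 16.5 m/s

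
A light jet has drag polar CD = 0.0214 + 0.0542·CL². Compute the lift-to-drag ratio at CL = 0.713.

CD = 0.0214 + 0.0542 × 0.713² = 0.04895
L/D = CL/CD = 0.713 / 0.04895 = 14.6

L/D = 14.6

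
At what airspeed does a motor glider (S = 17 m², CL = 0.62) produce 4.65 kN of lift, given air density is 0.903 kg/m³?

v = 31.3 m/s

L = ½ρv²S·CL ⇒ v = √(2L/(ρ·S·CL))
v = √(2 × 4650 / (0.903 × 17 × 0.62)) = √977.1 = 31.3 m/s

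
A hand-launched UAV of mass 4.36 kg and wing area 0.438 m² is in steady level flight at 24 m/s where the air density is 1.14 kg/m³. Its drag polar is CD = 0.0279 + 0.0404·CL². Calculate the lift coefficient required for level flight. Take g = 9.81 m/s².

Level flight ⇒ L = W = m·g = 4.36 × 9.81 = 42.772 N.
q = ½ρv² = ½ × 1.14 × 24² = 328.3 Pa.
CL = 2W/(ρv²S) = 2×42.772/(1.14×24²×0.438) = 0.2974.

CL = 0.297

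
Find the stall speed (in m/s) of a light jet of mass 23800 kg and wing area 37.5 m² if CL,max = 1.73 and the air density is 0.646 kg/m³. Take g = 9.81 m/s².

V_stall = 106 m/s

At stall, lift equals weight: L = W = m·g = 23800 × 9.81 = 2.335×10^5 N.
V_stall = √(2W/(ρ·S·CL,max)) = √(2 × 2.335×10^5 / (0.646 × 37.5 × 1.73))
V_stall = √11140 = 106 m/s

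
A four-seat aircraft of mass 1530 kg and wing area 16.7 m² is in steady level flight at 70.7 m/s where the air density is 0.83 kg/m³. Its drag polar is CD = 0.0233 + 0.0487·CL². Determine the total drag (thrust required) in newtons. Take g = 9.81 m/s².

In steady level flight, lift balances weight: W = mg = 1530 × 9.81 = 15009 N.
q = ½ρv² = ½ × 0.83 × 70.7² = 2074 Pa.
CL = W/(q·S) = 15009 / (2074 × 16.7) = 0.4333.
CD = 0.0233 + 0.0487 × 0.4333² = 0.03244.
D = q·S·CD = 2074 × 16.7 × 0.03244 = 1124 N

D = 1120 N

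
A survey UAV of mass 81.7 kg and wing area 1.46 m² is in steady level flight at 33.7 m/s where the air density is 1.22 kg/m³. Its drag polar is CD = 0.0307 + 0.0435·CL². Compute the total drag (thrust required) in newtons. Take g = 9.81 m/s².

In steady level flight, lift balances weight: W = mg = 81.7 × 9.81 = 801.48 N.
Dynamic pressure q = 0.5 × 1.22 × 33.7² = 692.8 Pa.
CL = 2W/(ρv²S) = 2×801.48/(1.22×33.7²×1.46) = 0.7924.
CD = 0.0307 + 0.0435 × 0.7924² = 0.05801.
D = q·S·CD = 692.8 × 1.46 × 0.05801 = 58.68 N

D = 58.7 N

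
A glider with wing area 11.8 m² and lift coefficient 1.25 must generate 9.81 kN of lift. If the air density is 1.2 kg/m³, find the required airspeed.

v = 33.3 m/s

L = ½ρv²S·CL ⇒ v = √(2L/(ρ·S·CL))
v = √(2 × 9810 / (1.2 × 11.8 × 1.25)) = √1108 = 33.3 m/s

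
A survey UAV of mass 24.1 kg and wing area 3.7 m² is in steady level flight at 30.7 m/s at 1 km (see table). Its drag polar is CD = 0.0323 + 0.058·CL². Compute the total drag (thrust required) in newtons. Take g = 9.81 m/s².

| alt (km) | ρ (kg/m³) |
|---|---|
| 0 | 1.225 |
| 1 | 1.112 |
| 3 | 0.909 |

At 1 km, from the table: ρ = 1.112 kg/m³.
Level flight ⇒ L = W = m·g = 24.1 × 9.81 = 236.42 N.
Dynamic pressure q = 0.5 × 1.112 × 30.7² = 524 Pa.
Required CL = L/(qS) = 236.42/(524·3.7) = 0.1219.
CD = 0.0323 + 0.058 × 0.1219² = 0.03316.
D = q·S·CD = 524 × 3.7 × 0.03316 = 64.3 N

D = 64.3 N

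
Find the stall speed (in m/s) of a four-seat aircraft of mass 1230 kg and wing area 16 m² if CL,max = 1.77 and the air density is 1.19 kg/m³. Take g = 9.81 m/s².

V_stall = 26.8 m/s

Weight W = mg = 1230 × 9.81 = 12070 N.
V_stall = √(2W/(ρ·S·CL,max)) = √(2 × 12070 / (1.19 × 16 × 1.77))
V_stall = √716.1 = 26.8 m/s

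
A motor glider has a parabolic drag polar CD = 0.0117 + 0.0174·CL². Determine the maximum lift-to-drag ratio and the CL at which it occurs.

For CD = CD0 + K·CL², (L/D)max occurs at CL* = √(CD0/K) and equals 1/(2√(K·CD0)).
(L/D)max = 1/(2√(0.0174 × 0.0117)) = 1/(2 × 0.01427) = 35
CL* = √(0.0117/0.0174) = 0.82

(L/D)max = 35, at CL = 0.82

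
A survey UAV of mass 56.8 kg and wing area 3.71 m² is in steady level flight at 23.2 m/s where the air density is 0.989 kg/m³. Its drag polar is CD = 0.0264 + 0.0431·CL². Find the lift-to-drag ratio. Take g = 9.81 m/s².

In steady level flight, lift balances weight: W = mg = 56.8 × 9.81 = 557.21 N.
q = ½ρv² = ½ × 0.989 × 23.2² = 266.2 Pa.
CL = W/(q·S) = 557.21 / (266.2 × 3.71) = 0.5643.
CD = 0.0264 + 0.0431 × 0.5643² = 0.04012.
L/D = CL/CD = 0.5643 / 0.04012 = 14.1

L/D = 14.1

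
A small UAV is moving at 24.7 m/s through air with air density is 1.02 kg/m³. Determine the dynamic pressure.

q = 311 Pa

q = ½ρv² = ½ × 1.02 × 24.7² = 311 Pa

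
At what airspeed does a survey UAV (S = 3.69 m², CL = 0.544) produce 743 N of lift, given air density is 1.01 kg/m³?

v = 27.1 m/s

L = ½ρv²S·CL ⇒ v = √(2L/(ρ·S·CL))
v = √(2 × 743 / (1.01 × 3.69 × 0.544)) = √732.9 = 27.1 m/s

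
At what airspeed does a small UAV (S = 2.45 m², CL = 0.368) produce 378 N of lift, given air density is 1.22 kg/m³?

L = ½ρv²S·CL ⇒ v = √(2L/(ρ·S·CL))
v = √(2 × 378 / (1.22 × 2.45 × 0.368)) = √687.3 = 26.2 m/s

v = 26.2 m/s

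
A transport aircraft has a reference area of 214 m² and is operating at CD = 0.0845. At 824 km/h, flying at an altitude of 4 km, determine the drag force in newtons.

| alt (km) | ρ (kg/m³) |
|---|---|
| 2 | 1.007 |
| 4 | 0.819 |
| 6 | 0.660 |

D = 3.88×10^5 N

At 4 km, from the table: ρ = 0.819 kg/m³.
Convert speed: v = 824 km/h ÷ 3.6 = 228.9 m/s.
Dynamic pressure q = ½ρv² = ½ × 0.819 × 228.9² = 21450 Pa.
D = q·S·CD = 21450 × 214 × 0.0845 = 3.88×10^5 N ≈ 388 kN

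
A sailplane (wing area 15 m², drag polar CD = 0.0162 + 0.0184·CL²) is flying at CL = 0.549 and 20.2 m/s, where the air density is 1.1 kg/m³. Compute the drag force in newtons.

D = 73.2 N

CD = 0.0162 + 0.0184 × 0.549² = 0.02175
D = ½ρv²S·CD = ½ × 1.1 × 20.2² × 15 × 0.02175 = 73.2 N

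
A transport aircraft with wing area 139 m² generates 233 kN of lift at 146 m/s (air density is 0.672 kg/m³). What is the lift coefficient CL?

CL = 0.234

From L = ½ρv²S·CL, rearranging gives CL = 2L/(ρv²S).
CL = 2 × 2.33×10^5 / (0.672 × 146² × 139) = 0.234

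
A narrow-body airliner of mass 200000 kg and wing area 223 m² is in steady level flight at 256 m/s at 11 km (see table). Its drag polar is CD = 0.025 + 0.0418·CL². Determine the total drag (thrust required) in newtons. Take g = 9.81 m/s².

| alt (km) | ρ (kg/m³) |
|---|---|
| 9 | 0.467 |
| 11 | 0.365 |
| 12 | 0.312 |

At 11 km, from the table: ρ = 0.365 kg/m³.
In steady level flight, lift balances weight: W = mg = 200000 × 9.81 = 1.962×10^6 N.
Dynamic pressure q = 0.5 × 0.365 × 256² = 11960 Pa.
CL = 2W/(ρv²S) = 2×1.962×10^6/(0.365×256²×223) = 0.7356.
CD = 0.025 + 0.0418 × 0.7356² = 0.04762.
D = q·S·CD = 11960 × 223 × 0.04762 = 1.27×10^5 N

D = 1.27×10^5 N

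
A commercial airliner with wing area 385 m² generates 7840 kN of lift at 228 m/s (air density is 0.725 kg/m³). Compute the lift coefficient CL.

CL = 1.08

From L = ½ρv²S·CL, rearranging gives CL = 2L/(ρv²S).
CL = 2 × 7.84×10^6 / (0.725 × 228² × 385) = 1.08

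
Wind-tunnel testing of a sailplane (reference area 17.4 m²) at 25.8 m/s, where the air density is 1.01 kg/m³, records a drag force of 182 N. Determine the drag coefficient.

CD = 0.0311

From D = ½ρv²S·CD, rearranging gives CD = 2D/(ρv²S).
CD = 2 × 182 / (1.01 × 25.8² × 17.4) = 0.0311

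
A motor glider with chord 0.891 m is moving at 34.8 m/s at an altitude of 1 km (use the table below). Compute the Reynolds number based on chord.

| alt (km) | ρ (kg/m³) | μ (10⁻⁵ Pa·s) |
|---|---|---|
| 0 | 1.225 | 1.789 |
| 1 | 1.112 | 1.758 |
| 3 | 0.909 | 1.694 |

Re = 1.96×10^6

At 1 km, from the table: ρ = 1.112 kg/m³, μ = 1.758×10⁻⁵ Pa·s.
Re = ρ·v·c/μ = 1.112 × 34.8 × 0.891 / (1.758×10⁻⁵) = 1.96×10^6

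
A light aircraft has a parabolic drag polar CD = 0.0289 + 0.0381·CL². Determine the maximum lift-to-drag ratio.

For CD = CD0 + K·CL², (L/D)max occurs at CL* = √(CD0/K) and equals 1/(2√(K·CD0)).
(L/D)max = 1/(2√(0.0381 × 0.0289)) = 1/(2 × 0.03318) = 15.1

(L/D)max = 15.1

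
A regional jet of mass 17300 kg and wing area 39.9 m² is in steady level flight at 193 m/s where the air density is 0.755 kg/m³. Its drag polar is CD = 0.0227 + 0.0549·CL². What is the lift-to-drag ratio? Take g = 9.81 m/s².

L/D = 10.9

In steady level flight, lift balances weight: W = mg = 17300 × 9.81 = 1.6971×10^5 N.
q = ½ρv² = ½ × 0.755 × 193² = 14060 Pa.
CL = 2W/(ρv²S) = 2×1.6971×10^5/(0.755×193²×39.9) = 0.3025.
CD = 0.0227 + 0.0549 × 0.3025² = 0.02772.
L/D = CL/CD = 0.3025 / 0.02772 = 10.9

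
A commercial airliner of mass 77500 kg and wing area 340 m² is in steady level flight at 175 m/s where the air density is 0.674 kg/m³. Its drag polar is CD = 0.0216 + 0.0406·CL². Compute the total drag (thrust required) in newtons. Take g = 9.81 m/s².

D = 82500 N

In steady level flight, lift balances weight: W = mg = 77500 × 9.81 = 7.6028×10^5 N.
Dynamic pressure q = 0.5 × 0.674 × 175² = 10320 Pa.
Required CL = L/(qS) = 7.6028×10^5/(10320·340) = 0.2167.
CD = 0.0216 + 0.0406 × 0.2167² = 0.02351.
D = q·S·CD = 10320 × 340 × 0.02351 = 82480 N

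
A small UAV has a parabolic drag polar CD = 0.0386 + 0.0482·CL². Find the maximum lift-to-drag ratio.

(L/D)max = 11.6

For CD = CD0 + K·CL², (L/D)max occurs at CL* = √(CD0/K) and equals 1/(2√(K·CD0)).
(L/D)max = 1/(2√(0.0482 × 0.0386)) = 1/(2 × 0.04313) = 11.6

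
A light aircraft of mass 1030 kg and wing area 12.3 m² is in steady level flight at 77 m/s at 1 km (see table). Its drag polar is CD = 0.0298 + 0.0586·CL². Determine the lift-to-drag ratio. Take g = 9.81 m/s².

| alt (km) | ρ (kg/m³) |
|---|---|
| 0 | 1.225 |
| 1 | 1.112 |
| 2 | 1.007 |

At 1 km, from the table: ρ = 1.112 kg/m³.
Weight W = mg = 1030 × 9.81 = 10104 N; in level flight L = W.
Dynamic pressure q = 0.5 × 1.112 × 77² = 3297 Pa.
Required CL = L/(qS) = 10104/(3297·12.3) = 0.2492.
CD = 0.0298 + 0.0586 × 0.2492² = 0.03344.
L/D = CL/CD = 0.2492 / 0.03344 = 7.45

L/D = 7.45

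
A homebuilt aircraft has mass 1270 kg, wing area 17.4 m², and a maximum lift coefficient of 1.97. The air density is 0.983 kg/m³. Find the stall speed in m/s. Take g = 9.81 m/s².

At stall, lift equals weight: L = W = m·g = 1270 × 9.81 = 12460 N.
From L = ½ρV²S·CL,max = W: V_stall = √(2W/(ρSCL,max)) = √(2·12460/(0.983·17.4·1.97))
V_stall = √739.5 = 27.2 m/s

V_stall = 27.2 m/s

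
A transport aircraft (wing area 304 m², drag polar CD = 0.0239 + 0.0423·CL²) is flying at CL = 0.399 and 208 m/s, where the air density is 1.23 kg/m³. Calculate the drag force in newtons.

D = 2.48×10^5 N

CD = 0.0239 + 0.0423 × 0.399² = 0.03063
D = ½ρv²S·CD = ½ × 1.23 × 208² × 304 × 0.03063 = 2.48×10^5 N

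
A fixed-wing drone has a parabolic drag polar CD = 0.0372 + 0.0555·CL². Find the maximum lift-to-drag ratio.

For CD = CD0 + K·CL², (L/D)max occurs at CL* = √(CD0/K) and equals 1/(2√(K·CD0)).
(L/D)max = 1/(2√(0.0555 × 0.0372)) = 1/(2 × 0.04544) = 11

(L/D)max = 11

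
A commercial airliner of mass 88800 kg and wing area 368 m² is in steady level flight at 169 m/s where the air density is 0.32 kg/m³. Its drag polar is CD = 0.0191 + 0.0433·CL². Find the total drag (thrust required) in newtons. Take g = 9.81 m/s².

D = 51700 N

In steady level flight, lift balances weight: W = mg = 88800 × 9.81 = 8.7113×10^5 N.
q = ½ρv² = ½ × 0.32 × 169² = 4570 Pa.
Required CL = L/(qS) = 8.7113×10^5/(4570·368) = 0.518.
CD = 0.0191 + 0.0433 × 0.518² = 0.03072.
D = q·S·CD = 4570 × 368 × 0.03072 = 51660 N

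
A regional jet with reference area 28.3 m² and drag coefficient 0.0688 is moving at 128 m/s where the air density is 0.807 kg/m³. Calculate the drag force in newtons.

Dynamic pressure q = ½ρv² = ½ × 0.807 × 128² = 6611 Pa.
D = q·S·CD = 6611 × 28.3 × 0.0688 = 12900 N ≈ 12.9 kN

D = 12900 N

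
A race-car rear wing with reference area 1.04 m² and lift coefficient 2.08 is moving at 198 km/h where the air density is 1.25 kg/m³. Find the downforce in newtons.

L = 4090 N

Convert speed: v = 198 km/h ÷ 3.6 = 55 m/s.
Dynamic pressure q = ½ρv² = ½ × 1.25 × 55² = 1891 Pa.
L = q·S·CL = 1891 × 1.04 × 2.08 = 4090 N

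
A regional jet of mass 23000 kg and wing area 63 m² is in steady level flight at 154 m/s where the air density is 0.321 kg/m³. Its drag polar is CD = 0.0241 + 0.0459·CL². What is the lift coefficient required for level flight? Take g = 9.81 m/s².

Weight W = mg = 23000 × 9.81 = 2.2563×10^5 N; in level flight L = W.
Dynamic pressure q = 0.5 × 0.321 × 154² = 3806 Pa.
CL = 2W/(ρv²S) = 2×2.2563×10^5/(0.321×154²×63) = 0.9409.

CL = 0.941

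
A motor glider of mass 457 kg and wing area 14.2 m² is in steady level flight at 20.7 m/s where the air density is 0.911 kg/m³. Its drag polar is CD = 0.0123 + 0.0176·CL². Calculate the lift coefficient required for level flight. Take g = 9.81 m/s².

CL = 1.62

Weight W = mg = 457 × 9.81 = 4483.2 N; in level flight L = W.
q = ½ρv² = ½ × 0.911 × 20.7² = 195.2 Pa.
CL = W/(q·S) = 4483.2 / (195.2 × 14.2) = 1.618.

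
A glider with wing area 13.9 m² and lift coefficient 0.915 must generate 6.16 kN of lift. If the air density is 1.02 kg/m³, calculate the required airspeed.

L = ½ρv²S·CL ⇒ v = √(2L/(ρ·S·CL))
v = √(2 × 6160 / (1.02 × 13.9 × 0.915)) = √949.7 = 30.8 m/s

v = 30.8 m/s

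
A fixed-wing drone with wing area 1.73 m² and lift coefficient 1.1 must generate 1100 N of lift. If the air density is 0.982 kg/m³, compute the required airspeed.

L = ½ρv²S·CL ⇒ v = √(2L/(ρ·S·CL))
v = √(2 × 1100 / (0.982 × 1.73 × 1.1)) = √1177 = 34.3 m/s

v = 34.3 m/s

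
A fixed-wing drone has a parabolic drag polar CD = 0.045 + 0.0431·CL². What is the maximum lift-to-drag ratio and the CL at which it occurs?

For CD = CD0 + K·CL², (L/D)max occurs at CL* = √(CD0/K) and equals 1/(2√(K·CD0)).
(L/D)max = 1/(2√(0.0431 × 0.045)) = 1/(2 × 0.04404) = 11.4
CL* = √(0.045/0.0431) = 1.02

(L/D)max = 11.4, at CL = 1.02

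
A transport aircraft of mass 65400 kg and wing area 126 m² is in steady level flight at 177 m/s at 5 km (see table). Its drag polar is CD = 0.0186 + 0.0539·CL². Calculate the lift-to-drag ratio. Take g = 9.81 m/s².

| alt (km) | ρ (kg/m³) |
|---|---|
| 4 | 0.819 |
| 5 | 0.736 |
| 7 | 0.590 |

L/D = 15.2

At 5 km, from the table: ρ = 0.736 kg/m³.
In steady level flight, lift balances weight: W = mg = 65400 × 9.81 = 6.4157×10^5 N.
Dynamic pressure q = 0.5 × 0.736 × 177² = 11530 Pa.
Required CL = L/(qS) = 6.4157×10^5/(11530·126) = 0.4417.
CD = 0.0186 + 0.0539 × 0.4417² = 0.02911.
L/D = CL/CD = 0.4417 / 0.02911 = 15.2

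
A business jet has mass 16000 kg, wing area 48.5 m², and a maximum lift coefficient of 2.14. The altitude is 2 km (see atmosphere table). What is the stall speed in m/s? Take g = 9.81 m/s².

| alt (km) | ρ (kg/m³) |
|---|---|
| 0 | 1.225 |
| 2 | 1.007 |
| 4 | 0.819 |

At 2 km, from the table: ρ = 1.007 kg/m³.
Weight W = mg = 16000 × 9.81 = 1.57×10^5 N.
From L = ½ρV²S·CL,max = W: V_stall = √(2W/(ρSCL,max)) = √(2·1.57×10^5/(1.007·48.5·2.14))
V_stall = √3004 = 54.8 m/s

V_stall = 54.8 m/s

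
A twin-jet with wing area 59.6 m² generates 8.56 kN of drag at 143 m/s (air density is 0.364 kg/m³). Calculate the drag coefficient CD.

CD = 0.0386

From D = ½ρv²S·CD, rearranging gives CD = 2D/(ρv²S).
CD = 2 × 8560 / (0.364 × 143² × 59.6) = 0.0386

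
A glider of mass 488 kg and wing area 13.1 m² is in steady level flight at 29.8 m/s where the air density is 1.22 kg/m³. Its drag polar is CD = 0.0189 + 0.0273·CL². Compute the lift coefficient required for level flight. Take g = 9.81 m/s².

Weight W = mg = 488 × 9.81 = 4787.3 N; in level flight L = W.
Dynamic pressure q = 0.5 × 1.22 × 29.8² = 541.7 Pa.
Required CL = L/(qS) = 4787.3/(541.7·13.1) = 0.6746.

CL = 0.675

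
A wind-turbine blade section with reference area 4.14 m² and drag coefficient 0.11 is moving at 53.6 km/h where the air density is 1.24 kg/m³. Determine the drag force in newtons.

D = 62.6 N

Convert speed: v = 53.6 km/h ÷ 3.6 = 14.89 m/s.
Dynamic pressure q = ½ρv² = ½ × 1.24 × 14.89² = 137.4 Pa.
D = q·S·CD = 137.4 × 4.14 × 0.11 = 62.6 N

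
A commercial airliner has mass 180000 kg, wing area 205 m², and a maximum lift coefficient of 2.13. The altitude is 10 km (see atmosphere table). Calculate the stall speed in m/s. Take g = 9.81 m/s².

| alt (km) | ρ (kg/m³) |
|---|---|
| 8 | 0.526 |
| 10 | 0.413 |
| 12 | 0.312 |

At 10 km, from the table: ρ = 0.413 kg/m³.
Weight W = mg = 180000 × 9.81 = 1.766×10^6 N.
V_stall = √(2W/(ρ·S·CL,max)) = √(2 × 1.766×10^6 / (0.413 × 205 × 2.13))
V_stall = √19580 = 140 m/s

V_stall = 140 m/s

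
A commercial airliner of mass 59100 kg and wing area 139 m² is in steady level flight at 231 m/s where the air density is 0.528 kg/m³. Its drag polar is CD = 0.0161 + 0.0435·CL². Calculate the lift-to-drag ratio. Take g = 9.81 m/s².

L/D = 14.9

Weight W = mg = 59100 × 9.81 = 5.7977×10^5 N; in level flight L = W.
Dynamic pressure q = 0.5 × 0.528 × 231² = 14090 Pa.
CL = 2W/(ρv²S) = 2×5.7977×10^5/(0.528×231²×139) = 0.2961.
CD = 0.0161 + 0.0435 × 0.2961² = 0.01991.
L/D = CL/CD = 0.2961 / 0.01991 = 14.9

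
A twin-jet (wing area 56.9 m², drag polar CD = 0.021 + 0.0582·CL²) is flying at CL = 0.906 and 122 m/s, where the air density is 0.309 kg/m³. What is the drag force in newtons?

CD = 0.021 + 0.0582 × 0.906² = 0.06877
D = ½ρv²S·CD = ½ × 0.309 × 122² × 56.9 × 0.06877 = 9000 N

D = 9000 N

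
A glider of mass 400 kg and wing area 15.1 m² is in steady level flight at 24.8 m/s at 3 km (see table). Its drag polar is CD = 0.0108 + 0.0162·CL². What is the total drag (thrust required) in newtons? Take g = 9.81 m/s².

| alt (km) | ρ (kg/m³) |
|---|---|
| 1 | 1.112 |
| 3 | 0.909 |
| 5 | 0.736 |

D = 105 N

At 3 km, from the table: ρ = 0.909 kg/m³.
In steady level flight, lift balances weight: W = mg = 400 × 9.81 = 3924 N.
Dynamic pressure q = 0.5 × 0.909 × 24.8² = 279.5 Pa.
CL = W/(q·S) = 3924 / (279.5 × 15.1) = 0.9296.
CD = 0.0108 + 0.0162 × 0.9296² = 0.0248.
D = q·S·CD = 279.5 × 15.1 × 0.0248 = 104.7 N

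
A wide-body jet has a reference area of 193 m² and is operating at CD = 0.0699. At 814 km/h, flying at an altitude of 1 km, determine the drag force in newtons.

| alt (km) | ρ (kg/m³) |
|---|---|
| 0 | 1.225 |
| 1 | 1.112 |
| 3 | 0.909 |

D = 3.83×10^5 N

At 1 km, from the table: ρ = 1.112 kg/m³.
Convert speed: v = 814 km/h ÷ 3.6 = 226.1 m/s.
Dynamic pressure q = ½ρv² = ½ × 1.112 × 226.1² = 28430 Pa.
D = q·S·CD = 28430 × 193 × 0.0699 = 3.83×10^5 N ≈ 383 kN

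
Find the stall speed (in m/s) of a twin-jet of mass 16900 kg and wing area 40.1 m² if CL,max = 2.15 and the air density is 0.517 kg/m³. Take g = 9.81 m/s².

V_stall = 86.2 m/s

At stall, lift equals weight: L = W = m·g = 16900 × 9.81 = 1.658×10^5 N.
V_stall = √(2W/(ρ·S·CL,max)) = √(2 × 1.658×10^5 / (0.517 × 40.1 × 2.15))
V_stall = √7439 = 86.2 m/s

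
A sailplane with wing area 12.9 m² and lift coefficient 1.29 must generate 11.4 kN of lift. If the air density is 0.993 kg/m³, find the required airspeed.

L = ½ρv²S·CL ⇒ v = √(2L/(ρ·S·CL))
v = √(2 × 11400 / (0.993 × 12.9 × 1.29)) = √1380 = 37.1 m/s

v = 37.1 m/s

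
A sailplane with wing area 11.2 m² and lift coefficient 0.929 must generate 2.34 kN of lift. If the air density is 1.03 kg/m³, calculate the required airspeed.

L = ½ρv²S·CL ⇒ v = √(2L/(ρ·S·CL))
v = √(2 × 2340 / (1.03 × 11.2 × 0.929)) = √436.7 = 20.9 m/s

v = 20.9 m/s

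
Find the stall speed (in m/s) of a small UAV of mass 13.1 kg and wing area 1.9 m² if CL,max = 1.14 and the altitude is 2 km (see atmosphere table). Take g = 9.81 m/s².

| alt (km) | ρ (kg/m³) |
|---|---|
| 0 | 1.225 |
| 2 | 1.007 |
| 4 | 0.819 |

V_stall = 10.9 m/s

At 2 km, from the table: ρ = 1.007 kg/m³.
At stall, lift equals weight: L = W = m·g = 13.1 × 9.81 = 128.5 N.
V_stall = √(2W/(ρ·S·CL,max)) = √(2 × 128.5 / (1.007 × 1.9 × 1.14))
V_stall = √117.8 = 10.9 m/s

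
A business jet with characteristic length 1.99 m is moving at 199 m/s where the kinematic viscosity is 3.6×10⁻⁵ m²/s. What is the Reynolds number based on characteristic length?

Re = 1.1×10^7

Re = v·c/ν = 199 × 1.99 / (3.6×10⁻⁵) = 1.1×10^7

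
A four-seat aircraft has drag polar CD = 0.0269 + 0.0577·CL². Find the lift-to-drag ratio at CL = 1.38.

CD = 0.0269 + 0.0577 × 1.38² = 0.1368
L/D = CL/CD = 1.38 / 0.1368 = 10.1

L/D = 10.1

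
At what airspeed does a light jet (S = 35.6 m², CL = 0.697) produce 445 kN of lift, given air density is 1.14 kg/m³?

v = 177 m/s

L = ½ρv²S·CL ⇒ v = √(2L/(ρ·S·CL))
v = √(2 × 4.45×10^5 / (1.14 × 35.6 × 0.697)) = √31460 = 177 m/s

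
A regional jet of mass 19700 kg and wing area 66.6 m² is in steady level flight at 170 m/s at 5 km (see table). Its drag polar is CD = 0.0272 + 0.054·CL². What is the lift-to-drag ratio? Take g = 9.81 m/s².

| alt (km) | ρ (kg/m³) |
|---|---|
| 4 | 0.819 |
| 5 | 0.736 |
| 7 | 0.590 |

L/D = 8.74

At 5 km, from the table: ρ = 0.736 kg/m³.
Level flight ⇒ L = W = m·g = 19700 × 9.81 = 1.9326×10^5 N.
Dynamic pressure q = 0.5 × 0.736 × 170² = 10640 Pa.
CL = W/(q·S) = 1.9326×10^5 / (10640 × 66.6) = 0.2728.
CD = 0.0272 + 0.054 × 0.2728² = 0.03122.
L/D = CL/CD = 0.2728 / 0.03122 = 8.74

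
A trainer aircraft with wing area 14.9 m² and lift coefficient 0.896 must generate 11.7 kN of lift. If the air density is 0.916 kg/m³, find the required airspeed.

L = ½ρv²S·CL ⇒ v = √(2L/(ρ·S·CL))
v = √(2 × 11700 / (0.916 × 14.9 × 0.896)) = √1913 = 43.7 m/s

v = 43.7 m/s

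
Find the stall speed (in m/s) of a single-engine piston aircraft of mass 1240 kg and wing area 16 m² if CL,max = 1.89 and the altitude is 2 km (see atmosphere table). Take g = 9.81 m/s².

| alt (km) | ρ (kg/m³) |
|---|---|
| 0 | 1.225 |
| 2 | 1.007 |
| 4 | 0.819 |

At 2 km, from the table: ρ = 1.007 kg/m³.
Weight W = mg = 1240 × 9.81 = 12160 N.
From L = ½ρV²S·CL,max = W: V_stall = √(2W/(ρSCL,max)) = √(2·12160/(1.007·16·1.89))
V_stall = √798.9 = 28.3 m/s

V_stall = 28.3 m/s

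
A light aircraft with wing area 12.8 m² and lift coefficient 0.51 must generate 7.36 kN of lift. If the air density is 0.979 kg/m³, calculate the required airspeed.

L = ½ρv²S·CL ⇒ v = √(2L/(ρ·S·CL))
v = √(2 × 7360 / (0.979 × 12.8 × 0.51)) = √2303 = 48 m/s

v = 48 m/s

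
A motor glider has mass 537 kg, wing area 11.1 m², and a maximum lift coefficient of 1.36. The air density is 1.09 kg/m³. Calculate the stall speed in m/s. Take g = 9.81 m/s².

Weight W = mg = 537 × 9.81 = 5268 N.
From L = ½ρV²S·CL,max = W: V_stall = √(2W/(ρSCL,max)) = √(2·5268/(1.09·11.1·1.36))
V_stall = √640.3 = 25.3 m/s

V_stall = 25.3 m/s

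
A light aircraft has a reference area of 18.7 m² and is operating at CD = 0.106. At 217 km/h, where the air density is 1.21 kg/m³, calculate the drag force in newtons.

Convert speed: v = 217 km/h ÷ 3.6 = 60.28 m/s.
Dynamic pressure q = ½ρv² = ½ × 1.21 × 60.28² = 2198 Pa.
D = q·S·CD = 2198 × 18.7 × 0.106 = 4360 N

D = 4360 N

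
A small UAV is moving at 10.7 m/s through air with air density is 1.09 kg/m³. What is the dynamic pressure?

q = ½ρv² = ½ × 1.09 × 10.7² = 62.4 Pa

q = 62.4 Pa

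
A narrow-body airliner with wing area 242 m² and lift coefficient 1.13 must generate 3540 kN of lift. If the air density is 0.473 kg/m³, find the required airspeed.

L = ½ρv²S·CL ⇒ v = √(2L/(ρ·S·CL))
v = √(2 × 3.54×10^6 / (0.473 × 242 × 1.13)) = √54740 = 234 m/s

v = 234 m/s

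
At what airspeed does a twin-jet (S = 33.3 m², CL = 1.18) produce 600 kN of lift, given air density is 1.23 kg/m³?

L = ½ρv²S·CL ⇒ v = √(2L/(ρ·S·CL))
v = √(2 × 6×10^5 / (1.23 × 33.3 × 1.18)) = √24830 = 158 m/s

v = 158 m/s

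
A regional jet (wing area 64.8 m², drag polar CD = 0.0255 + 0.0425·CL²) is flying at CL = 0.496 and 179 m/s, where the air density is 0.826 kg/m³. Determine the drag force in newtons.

CD = 0.0255 + 0.0425 × 0.496² = 0.03596
D = ½ρv²S·CD = ½ × 0.826 × 179² × 64.8 × 0.03596 = 30800 N

D = 30800 N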